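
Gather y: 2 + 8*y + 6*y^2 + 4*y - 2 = 6*y^2 + 12*y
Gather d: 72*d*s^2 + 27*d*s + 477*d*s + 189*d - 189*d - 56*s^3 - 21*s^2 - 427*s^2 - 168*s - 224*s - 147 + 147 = d*(72*s^2 + 504*s) - 56*s^3 - 448*s^2 - 392*s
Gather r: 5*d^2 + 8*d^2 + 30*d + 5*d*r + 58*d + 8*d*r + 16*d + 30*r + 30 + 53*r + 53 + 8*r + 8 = 13*d^2 + 104*d + r*(13*d + 91) + 91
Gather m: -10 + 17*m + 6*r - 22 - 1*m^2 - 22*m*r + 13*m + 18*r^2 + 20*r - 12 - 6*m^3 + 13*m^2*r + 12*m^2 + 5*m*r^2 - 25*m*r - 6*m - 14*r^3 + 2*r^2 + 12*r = -6*m^3 + m^2*(13*r + 11) + m*(5*r^2 - 47*r + 24) - 14*r^3 + 20*r^2 + 38*r - 44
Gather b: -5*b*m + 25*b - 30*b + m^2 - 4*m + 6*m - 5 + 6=b*(-5*m - 5) + m^2 + 2*m + 1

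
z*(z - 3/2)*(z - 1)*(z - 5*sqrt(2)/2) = z^4 - 5*sqrt(2)*z^3/2 - 5*z^3/2 + 3*z^2/2 + 25*sqrt(2)*z^2/4 - 15*sqrt(2)*z/4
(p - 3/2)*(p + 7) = p^2 + 11*p/2 - 21/2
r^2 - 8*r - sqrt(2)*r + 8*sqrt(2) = (r - 8)*(r - sqrt(2))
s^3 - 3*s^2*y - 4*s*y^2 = s*(s - 4*y)*(s + y)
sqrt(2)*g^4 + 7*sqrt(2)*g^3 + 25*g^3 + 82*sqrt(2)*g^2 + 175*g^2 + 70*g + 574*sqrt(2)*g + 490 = (g + 7)*(g + 5*sqrt(2))*(g + 7*sqrt(2))*(sqrt(2)*g + 1)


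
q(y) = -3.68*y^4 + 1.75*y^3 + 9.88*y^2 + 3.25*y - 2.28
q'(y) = -14.72*y^3 + 5.25*y^2 + 19.76*y + 3.25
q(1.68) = 10.05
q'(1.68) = -18.53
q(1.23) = 11.50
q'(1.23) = 8.11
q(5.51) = -2783.65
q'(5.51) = -2190.90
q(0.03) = -2.17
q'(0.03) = 3.85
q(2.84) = -112.67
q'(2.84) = -235.47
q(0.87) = 7.07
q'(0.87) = 14.72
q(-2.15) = -59.62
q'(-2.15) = 131.33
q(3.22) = -226.56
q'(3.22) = -370.13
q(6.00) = -4018.38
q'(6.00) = -2868.71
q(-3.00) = -268.44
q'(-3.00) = 388.66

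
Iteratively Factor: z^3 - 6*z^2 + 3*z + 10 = (z - 5)*(z^2 - z - 2) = (z - 5)*(z - 2)*(z + 1)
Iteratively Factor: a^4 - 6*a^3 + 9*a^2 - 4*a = (a - 1)*(a^3 - 5*a^2 + 4*a) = a*(a - 1)*(a^2 - 5*a + 4) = a*(a - 4)*(a - 1)*(a - 1)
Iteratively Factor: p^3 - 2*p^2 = (p)*(p^2 - 2*p) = p*(p - 2)*(p)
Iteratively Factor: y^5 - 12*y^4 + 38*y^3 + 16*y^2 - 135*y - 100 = (y + 1)*(y^4 - 13*y^3 + 51*y^2 - 35*y - 100) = (y + 1)^2*(y^3 - 14*y^2 + 65*y - 100) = (y - 5)*(y + 1)^2*(y^2 - 9*y + 20) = (y - 5)^2*(y + 1)^2*(y - 4)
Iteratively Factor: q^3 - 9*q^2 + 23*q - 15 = (q - 1)*(q^2 - 8*q + 15) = (q - 5)*(q - 1)*(q - 3)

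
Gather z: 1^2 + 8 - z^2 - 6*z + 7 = -z^2 - 6*z + 16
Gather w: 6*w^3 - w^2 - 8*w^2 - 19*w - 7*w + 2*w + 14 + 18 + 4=6*w^3 - 9*w^2 - 24*w + 36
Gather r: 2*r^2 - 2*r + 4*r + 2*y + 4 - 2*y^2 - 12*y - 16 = 2*r^2 + 2*r - 2*y^2 - 10*y - 12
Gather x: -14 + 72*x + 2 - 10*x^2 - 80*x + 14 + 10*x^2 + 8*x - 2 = 0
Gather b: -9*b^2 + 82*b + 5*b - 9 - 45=-9*b^2 + 87*b - 54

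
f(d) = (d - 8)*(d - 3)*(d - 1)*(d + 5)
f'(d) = (d - 8)*(d - 3)*(d - 1) + (d - 8)*(d - 3)*(d + 5) + (d - 8)*(d - 1)*(d + 5) + (d - 3)*(d - 1)*(d + 5) = 4*d^3 - 21*d^2 - 50*d + 151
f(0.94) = -5.18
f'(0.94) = 88.77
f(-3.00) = -528.00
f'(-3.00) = 4.00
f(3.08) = -6.61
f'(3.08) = -85.34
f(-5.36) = 255.72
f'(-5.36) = -800.28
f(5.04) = -244.93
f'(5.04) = -122.34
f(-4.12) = -388.81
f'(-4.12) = -279.20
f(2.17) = 40.59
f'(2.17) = -15.51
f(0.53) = -47.96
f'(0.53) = 119.20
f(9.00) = 672.00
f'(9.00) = 916.00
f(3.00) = 0.00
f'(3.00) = -80.00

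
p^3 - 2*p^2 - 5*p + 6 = (p - 3)*(p - 1)*(p + 2)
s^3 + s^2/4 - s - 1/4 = (s - 1)*(s + 1/4)*(s + 1)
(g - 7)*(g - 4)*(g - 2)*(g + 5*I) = g^4 - 13*g^3 + 5*I*g^3 + 50*g^2 - 65*I*g^2 - 56*g + 250*I*g - 280*I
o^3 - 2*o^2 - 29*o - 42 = (o - 7)*(o + 2)*(o + 3)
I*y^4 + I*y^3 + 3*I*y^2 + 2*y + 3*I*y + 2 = (y + 1)*(y - I)*(y + 2*I)*(I*y + 1)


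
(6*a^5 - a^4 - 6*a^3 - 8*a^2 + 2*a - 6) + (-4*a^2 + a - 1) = 6*a^5 - a^4 - 6*a^3 - 12*a^2 + 3*a - 7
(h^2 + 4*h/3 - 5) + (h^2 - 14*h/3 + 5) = 2*h^2 - 10*h/3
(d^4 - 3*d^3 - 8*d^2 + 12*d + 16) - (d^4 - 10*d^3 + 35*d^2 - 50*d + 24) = 7*d^3 - 43*d^2 + 62*d - 8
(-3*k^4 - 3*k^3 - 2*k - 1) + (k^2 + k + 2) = -3*k^4 - 3*k^3 + k^2 - k + 1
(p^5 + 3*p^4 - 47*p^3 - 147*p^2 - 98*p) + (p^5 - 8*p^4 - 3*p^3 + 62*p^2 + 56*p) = 2*p^5 - 5*p^4 - 50*p^3 - 85*p^2 - 42*p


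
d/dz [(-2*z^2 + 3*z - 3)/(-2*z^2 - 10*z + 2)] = (13*z^2 - 10*z - 12)/(2*(z^4 + 10*z^3 + 23*z^2 - 10*z + 1))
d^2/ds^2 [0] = 0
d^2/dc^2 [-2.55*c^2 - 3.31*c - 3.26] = -5.10000000000000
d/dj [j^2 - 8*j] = 2*j - 8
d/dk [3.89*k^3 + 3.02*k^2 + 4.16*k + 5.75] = 11.67*k^2 + 6.04*k + 4.16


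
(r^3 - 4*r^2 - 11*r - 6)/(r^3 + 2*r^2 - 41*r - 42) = (r + 1)/(r + 7)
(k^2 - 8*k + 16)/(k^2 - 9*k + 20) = (k - 4)/(k - 5)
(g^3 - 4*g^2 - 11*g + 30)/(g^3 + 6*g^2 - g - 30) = (g - 5)/(g + 5)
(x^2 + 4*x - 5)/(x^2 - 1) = (x + 5)/(x + 1)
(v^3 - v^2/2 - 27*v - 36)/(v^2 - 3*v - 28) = (v^2 - 9*v/2 - 9)/(v - 7)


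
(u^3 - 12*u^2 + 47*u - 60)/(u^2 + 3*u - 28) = (u^2 - 8*u + 15)/(u + 7)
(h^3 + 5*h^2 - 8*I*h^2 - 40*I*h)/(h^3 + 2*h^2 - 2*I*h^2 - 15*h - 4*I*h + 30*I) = h*(h - 8*I)/(h^2 - h*(3 + 2*I) + 6*I)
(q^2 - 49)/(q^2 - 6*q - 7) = (q + 7)/(q + 1)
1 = 1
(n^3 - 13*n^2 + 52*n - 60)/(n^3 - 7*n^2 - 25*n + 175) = (n^2 - 8*n + 12)/(n^2 - 2*n - 35)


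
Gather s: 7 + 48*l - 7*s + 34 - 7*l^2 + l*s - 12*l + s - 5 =-7*l^2 + 36*l + s*(l - 6) + 36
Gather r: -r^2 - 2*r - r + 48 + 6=-r^2 - 3*r + 54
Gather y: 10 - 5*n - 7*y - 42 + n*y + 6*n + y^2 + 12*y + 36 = n + y^2 + y*(n + 5) + 4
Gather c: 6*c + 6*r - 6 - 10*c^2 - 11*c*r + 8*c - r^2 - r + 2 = -10*c^2 + c*(14 - 11*r) - r^2 + 5*r - 4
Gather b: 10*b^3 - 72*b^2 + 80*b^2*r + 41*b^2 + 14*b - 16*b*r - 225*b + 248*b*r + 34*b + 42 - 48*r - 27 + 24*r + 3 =10*b^3 + b^2*(80*r - 31) + b*(232*r - 177) - 24*r + 18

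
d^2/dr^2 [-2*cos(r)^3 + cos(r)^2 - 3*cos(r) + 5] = 18*cos(r)^3 - 4*cos(r)^2 - 9*cos(r) + 2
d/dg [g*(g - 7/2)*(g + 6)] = 3*g^2 + 5*g - 21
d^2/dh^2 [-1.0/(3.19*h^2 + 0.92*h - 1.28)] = (20.3522*h^2 + 5.8696*h - 1.0*(6.38*h + 0.92)*(12.76*h + 1.84) - 8.1664)/(3.19*h^2 + 0.92*h - 1.28)^3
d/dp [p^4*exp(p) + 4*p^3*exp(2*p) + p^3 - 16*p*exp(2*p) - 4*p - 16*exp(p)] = p^4*exp(p) + 8*p^3*exp(2*p) + 4*p^3*exp(p) + 12*p^2*exp(2*p) + 3*p^2 - 32*p*exp(2*p) - 16*exp(2*p) - 16*exp(p) - 4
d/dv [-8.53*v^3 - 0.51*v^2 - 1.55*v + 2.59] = -25.59*v^2 - 1.02*v - 1.55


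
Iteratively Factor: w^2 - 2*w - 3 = (w - 3)*(w + 1)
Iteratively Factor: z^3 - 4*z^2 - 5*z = (z + 1)*(z^2 - 5*z) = z*(z + 1)*(z - 5)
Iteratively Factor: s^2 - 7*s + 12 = (s - 3)*(s - 4)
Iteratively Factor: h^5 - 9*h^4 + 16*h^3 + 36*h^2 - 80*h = (h - 4)*(h^4 - 5*h^3 - 4*h^2 + 20*h) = (h - 5)*(h - 4)*(h^3 - 4*h) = (h - 5)*(h - 4)*(h - 2)*(h^2 + 2*h) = h*(h - 5)*(h - 4)*(h - 2)*(h + 2)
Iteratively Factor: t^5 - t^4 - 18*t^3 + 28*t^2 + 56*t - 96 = (t + 2)*(t^4 - 3*t^3 - 12*t^2 + 52*t - 48) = (t + 2)*(t + 4)*(t^3 - 7*t^2 + 16*t - 12) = (t - 3)*(t + 2)*(t + 4)*(t^2 - 4*t + 4) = (t - 3)*(t - 2)*(t + 2)*(t + 4)*(t - 2)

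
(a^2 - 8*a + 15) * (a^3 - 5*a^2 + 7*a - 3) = a^5 - 13*a^4 + 62*a^3 - 134*a^2 + 129*a - 45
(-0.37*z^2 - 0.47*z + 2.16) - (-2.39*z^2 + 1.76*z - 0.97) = 2.02*z^2 - 2.23*z + 3.13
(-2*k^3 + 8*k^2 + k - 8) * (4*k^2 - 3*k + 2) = -8*k^5 + 38*k^4 - 24*k^3 - 19*k^2 + 26*k - 16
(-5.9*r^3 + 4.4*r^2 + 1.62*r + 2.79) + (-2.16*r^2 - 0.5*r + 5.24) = -5.9*r^3 + 2.24*r^2 + 1.12*r + 8.03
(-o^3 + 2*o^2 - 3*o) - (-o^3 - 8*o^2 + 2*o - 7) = 10*o^2 - 5*o + 7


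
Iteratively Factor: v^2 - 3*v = (v)*(v - 3)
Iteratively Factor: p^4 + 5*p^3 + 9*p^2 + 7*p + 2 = (p + 1)*(p^3 + 4*p^2 + 5*p + 2) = (p + 1)^2*(p^2 + 3*p + 2) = (p + 1)^3*(p + 2)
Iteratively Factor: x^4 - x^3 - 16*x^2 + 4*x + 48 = (x - 2)*(x^3 + x^2 - 14*x - 24) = (x - 2)*(x + 2)*(x^2 - x - 12) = (x - 2)*(x + 2)*(x + 3)*(x - 4)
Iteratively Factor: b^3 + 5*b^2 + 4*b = (b)*(b^2 + 5*b + 4) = b*(b + 1)*(b + 4)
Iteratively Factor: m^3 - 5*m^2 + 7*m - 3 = (m - 1)*(m^2 - 4*m + 3) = (m - 1)^2*(m - 3)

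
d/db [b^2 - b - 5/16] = 2*b - 1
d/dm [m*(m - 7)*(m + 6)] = 3*m^2 - 2*m - 42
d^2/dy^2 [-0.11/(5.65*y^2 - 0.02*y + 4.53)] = (7.02295*y^2 - 0.02486*y - 0.11*(11.3*y - 0.02)*(22.6*y - 0.04) + 5.63079)/(5.65*y^2 - 0.02*y + 4.53)^3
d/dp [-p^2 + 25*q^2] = -2*p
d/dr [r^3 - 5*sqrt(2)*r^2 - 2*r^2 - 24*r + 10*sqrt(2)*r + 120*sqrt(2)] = 3*r^2 - 10*sqrt(2)*r - 4*r - 24 + 10*sqrt(2)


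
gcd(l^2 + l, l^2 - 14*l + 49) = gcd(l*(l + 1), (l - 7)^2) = 1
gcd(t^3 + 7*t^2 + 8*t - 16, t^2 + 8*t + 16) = t^2 + 8*t + 16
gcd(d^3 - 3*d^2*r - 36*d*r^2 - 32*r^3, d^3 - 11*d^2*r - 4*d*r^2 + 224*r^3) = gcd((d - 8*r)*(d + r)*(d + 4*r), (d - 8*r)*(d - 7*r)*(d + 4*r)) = -d^2 + 4*d*r + 32*r^2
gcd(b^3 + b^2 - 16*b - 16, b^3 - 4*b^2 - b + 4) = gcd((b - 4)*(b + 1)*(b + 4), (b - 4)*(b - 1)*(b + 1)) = b^2 - 3*b - 4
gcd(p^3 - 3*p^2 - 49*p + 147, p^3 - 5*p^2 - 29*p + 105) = p^2 - 10*p + 21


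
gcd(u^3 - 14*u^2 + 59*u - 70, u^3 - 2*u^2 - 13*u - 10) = u - 5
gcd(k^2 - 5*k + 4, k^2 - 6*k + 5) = k - 1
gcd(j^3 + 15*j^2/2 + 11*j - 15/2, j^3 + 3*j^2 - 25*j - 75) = j^2 + 8*j + 15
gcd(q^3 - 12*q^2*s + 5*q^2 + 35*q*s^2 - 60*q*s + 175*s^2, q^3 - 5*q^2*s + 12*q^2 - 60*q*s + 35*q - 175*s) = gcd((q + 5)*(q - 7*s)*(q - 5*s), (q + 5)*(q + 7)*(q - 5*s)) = q^2 - 5*q*s + 5*q - 25*s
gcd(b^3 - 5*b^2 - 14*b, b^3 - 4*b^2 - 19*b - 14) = b^2 - 5*b - 14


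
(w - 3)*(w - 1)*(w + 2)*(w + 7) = w^4 + 5*w^3 - 19*w^2 - 29*w + 42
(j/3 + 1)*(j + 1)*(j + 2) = j^3/3 + 2*j^2 + 11*j/3 + 2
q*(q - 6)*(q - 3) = q^3 - 9*q^2 + 18*q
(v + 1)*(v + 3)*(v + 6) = v^3 + 10*v^2 + 27*v + 18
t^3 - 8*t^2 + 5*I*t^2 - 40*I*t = t*(t - 8)*(t + 5*I)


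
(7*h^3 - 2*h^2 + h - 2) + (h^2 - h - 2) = 7*h^3 - h^2 - 4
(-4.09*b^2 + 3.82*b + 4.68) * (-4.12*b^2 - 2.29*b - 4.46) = 16.8508*b^4 - 6.3723*b^3 - 9.788*b^2 - 27.7544*b - 20.8728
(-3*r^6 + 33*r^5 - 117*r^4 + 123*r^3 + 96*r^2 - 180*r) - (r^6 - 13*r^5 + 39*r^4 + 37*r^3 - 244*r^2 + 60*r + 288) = -4*r^6 + 46*r^5 - 156*r^4 + 86*r^3 + 340*r^2 - 240*r - 288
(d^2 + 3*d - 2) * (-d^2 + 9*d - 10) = -d^4 + 6*d^3 + 19*d^2 - 48*d + 20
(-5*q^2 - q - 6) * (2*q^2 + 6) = -10*q^4 - 2*q^3 - 42*q^2 - 6*q - 36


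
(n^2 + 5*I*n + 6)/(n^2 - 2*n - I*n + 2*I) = (n + 6*I)/(n - 2)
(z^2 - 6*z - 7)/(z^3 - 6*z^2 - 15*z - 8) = (z - 7)/(z^2 - 7*z - 8)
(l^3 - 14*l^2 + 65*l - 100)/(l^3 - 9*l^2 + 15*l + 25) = (l - 4)/(l + 1)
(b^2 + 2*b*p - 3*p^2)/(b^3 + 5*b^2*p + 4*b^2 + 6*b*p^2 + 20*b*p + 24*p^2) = (b - p)/(b^2 + 2*b*p + 4*b + 8*p)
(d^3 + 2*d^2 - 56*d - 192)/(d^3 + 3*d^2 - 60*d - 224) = (d + 6)/(d + 7)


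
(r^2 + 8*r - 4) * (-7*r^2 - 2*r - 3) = -7*r^4 - 58*r^3 + 9*r^2 - 16*r + 12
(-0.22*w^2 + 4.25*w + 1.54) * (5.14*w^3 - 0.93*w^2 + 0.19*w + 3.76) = -1.1308*w^5 + 22.0496*w^4 + 3.9213*w^3 - 1.4519*w^2 + 16.2726*w + 5.7904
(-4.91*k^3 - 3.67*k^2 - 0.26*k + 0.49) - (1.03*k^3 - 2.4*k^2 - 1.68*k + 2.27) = -5.94*k^3 - 1.27*k^2 + 1.42*k - 1.78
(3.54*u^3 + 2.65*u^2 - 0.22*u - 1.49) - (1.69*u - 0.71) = 3.54*u^3 + 2.65*u^2 - 1.91*u - 0.78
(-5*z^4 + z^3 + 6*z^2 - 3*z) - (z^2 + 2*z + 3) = -5*z^4 + z^3 + 5*z^2 - 5*z - 3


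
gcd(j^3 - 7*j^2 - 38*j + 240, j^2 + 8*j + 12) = j + 6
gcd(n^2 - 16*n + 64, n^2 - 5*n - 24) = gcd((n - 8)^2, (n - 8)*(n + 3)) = n - 8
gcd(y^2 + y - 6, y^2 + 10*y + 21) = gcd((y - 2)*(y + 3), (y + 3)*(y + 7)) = y + 3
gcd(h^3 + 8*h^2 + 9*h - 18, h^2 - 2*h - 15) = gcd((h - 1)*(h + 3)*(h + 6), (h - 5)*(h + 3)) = h + 3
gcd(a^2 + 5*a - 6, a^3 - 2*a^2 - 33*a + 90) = a + 6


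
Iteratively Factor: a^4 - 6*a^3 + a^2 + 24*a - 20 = (a - 5)*(a^3 - a^2 - 4*a + 4) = (a - 5)*(a + 2)*(a^2 - 3*a + 2) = (a - 5)*(a - 2)*(a + 2)*(a - 1)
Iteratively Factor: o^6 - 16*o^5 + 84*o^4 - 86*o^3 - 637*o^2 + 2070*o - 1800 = (o - 5)*(o^5 - 11*o^4 + 29*o^3 + 59*o^2 - 342*o + 360) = (o - 5)*(o - 2)*(o^4 - 9*o^3 + 11*o^2 + 81*o - 180) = (o - 5)*(o - 2)*(o + 3)*(o^3 - 12*o^2 + 47*o - 60) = (o - 5)*(o - 3)*(o - 2)*(o + 3)*(o^2 - 9*o + 20) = (o - 5)*(o - 4)*(o - 3)*(o - 2)*(o + 3)*(o - 5)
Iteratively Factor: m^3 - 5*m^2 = (m - 5)*(m^2) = m*(m - 5)*(m)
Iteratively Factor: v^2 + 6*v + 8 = (v + 2)*(v + 4)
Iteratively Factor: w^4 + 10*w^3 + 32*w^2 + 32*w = (w + 2)*(w^3 + 8*w^2 + 16*w) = (w + 2)*(w + 4)*(w^2 + 4*w) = (w + 2)*(w + 4)^2*(w)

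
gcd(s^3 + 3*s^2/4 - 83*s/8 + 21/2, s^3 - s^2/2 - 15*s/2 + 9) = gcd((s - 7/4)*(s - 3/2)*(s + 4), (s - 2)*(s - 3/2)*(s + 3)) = s - 3/2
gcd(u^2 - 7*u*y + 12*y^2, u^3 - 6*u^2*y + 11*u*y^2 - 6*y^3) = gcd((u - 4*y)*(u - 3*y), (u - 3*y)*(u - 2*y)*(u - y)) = -u + 3*y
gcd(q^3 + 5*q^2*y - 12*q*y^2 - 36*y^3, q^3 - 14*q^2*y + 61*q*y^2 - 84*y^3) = -q + 3*y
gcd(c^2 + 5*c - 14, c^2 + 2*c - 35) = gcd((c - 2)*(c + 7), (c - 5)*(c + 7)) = c + 7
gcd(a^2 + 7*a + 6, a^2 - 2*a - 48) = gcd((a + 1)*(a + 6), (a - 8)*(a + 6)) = a + 6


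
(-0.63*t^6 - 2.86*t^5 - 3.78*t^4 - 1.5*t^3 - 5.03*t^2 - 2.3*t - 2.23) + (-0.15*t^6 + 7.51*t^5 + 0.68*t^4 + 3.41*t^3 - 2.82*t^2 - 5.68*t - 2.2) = -0.78*t^6 + 4.65*t^5 - 3.1*t^4 + 1.91*t^3 - 7.85*t^2 - 7.98*t - 4.43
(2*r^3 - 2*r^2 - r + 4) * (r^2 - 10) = 2*r^5 - 2*r^4 - 21*r^3 + 24*r^2 + 10*r - 40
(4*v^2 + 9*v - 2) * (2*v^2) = 8*v^4 + 18*v^3 - 4*v^2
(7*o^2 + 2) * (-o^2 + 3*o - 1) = -7*o^4 + 21*o^3 - 9*o^2 + 6*o - 2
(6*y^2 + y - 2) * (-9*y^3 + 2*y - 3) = -54*y^5 - 9*y^4 + 30*y^3 - 16*y^2 - 7*y + 6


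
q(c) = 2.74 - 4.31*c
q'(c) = -4.31000000000000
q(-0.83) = 6.32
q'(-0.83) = -4.31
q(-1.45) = 8.99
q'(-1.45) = -4.31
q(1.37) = -3.16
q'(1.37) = -4.31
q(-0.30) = 4.03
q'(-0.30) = -4.31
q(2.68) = -8.81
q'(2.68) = -4.31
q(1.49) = -3.68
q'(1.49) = -4.31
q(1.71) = -4.63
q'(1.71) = -4.31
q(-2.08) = 11.70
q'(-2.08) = -4.31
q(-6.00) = 28.60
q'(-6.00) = -4.31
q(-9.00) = 41.53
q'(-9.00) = -4.31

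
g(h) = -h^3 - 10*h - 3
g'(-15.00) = -685.00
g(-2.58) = 39.97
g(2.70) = -49.68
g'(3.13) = -39.39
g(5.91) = -268.53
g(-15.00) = 3522.00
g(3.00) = -60.00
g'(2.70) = -31.87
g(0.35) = -6.54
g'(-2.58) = -29.97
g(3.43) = -77.65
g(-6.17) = 293.59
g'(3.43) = -45.29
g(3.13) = -64.96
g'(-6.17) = -124.21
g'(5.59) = -103.74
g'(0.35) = -10.37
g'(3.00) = -37.00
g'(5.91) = -114.78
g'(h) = -3*h^2 - 10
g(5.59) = -233.58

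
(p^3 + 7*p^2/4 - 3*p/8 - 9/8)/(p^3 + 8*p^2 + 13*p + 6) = (8*p^2 + 6*p - 9)/(8*(p^2 + 7*p + 6))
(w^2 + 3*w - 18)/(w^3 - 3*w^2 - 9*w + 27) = (w + 6)/(w^2 - 9)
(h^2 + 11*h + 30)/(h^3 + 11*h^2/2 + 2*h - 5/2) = 2*(h + 6)/(2*h^2 + h - 1)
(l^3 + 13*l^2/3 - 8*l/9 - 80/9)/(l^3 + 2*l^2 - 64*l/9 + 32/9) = (3*l + 5)/(3*l - 2)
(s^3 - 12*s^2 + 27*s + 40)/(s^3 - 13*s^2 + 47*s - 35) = (s^2 - 7*s - 8)/(s^2 - 8*s + 7)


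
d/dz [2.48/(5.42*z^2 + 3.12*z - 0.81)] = (-26.8832*z - 7.7376)/(5.42*z^2 + 3.12*z - 0.81)^2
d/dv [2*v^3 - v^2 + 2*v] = 6*v^2 - 2*v + 2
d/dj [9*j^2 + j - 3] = 18*j + 1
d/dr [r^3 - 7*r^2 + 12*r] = 3*r^2 - 14*r + 12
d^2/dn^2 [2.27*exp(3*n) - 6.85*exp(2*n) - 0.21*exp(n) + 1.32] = (20.43*exp(2*n) - 27.4*exp(n) - 0.21)*exp(n)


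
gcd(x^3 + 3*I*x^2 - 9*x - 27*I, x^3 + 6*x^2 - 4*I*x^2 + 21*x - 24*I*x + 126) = x + 3*I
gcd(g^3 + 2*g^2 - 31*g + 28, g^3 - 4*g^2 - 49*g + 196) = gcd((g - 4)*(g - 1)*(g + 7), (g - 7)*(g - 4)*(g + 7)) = g^2 + 3*g - 28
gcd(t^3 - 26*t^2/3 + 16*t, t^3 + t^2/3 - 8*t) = t^2 - 8*t/3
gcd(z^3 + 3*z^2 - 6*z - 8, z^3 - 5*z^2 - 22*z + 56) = z^2 + 2*z - 8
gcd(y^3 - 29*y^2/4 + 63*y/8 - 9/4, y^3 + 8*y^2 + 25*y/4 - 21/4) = y - 1/2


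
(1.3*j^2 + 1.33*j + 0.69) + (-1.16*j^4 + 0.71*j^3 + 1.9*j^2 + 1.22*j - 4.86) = -1.16*j^4 + 0.71*j^3 + 3.2*j^2 + 2.55*j - 4.17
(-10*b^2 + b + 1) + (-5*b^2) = -15*b^2 + b + 1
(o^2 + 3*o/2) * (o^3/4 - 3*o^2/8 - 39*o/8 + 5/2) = o^5/4 - 87*o^3/16 - 77*o^2/16 + 15*o/4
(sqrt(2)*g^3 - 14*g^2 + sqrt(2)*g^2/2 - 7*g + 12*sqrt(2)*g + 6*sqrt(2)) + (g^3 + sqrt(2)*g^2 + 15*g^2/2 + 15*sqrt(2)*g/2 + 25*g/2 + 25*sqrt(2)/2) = g^3 + sqrt(2)*g^3 - 13*g^2/2 + 3*sqrt(2)*g^2/2 + 11*g/2 + 39*sqrt(2)*g/2 + 37*sqrt(2)/2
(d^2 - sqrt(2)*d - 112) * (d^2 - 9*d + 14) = d^4 - 9*d^3 - sqrt(2)*d^3 - 98*d^2 + 9*sqrt(2)*d^2 - 14*sqrt(2)*d + 1008*d - 1568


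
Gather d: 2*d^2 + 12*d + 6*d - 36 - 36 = 2*d^2 + 18*d - 72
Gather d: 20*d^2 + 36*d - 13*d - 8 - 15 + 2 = 20*d^2 + 23*d - 21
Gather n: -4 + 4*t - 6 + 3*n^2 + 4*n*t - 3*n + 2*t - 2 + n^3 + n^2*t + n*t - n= n^3 + n^2*(t + 3) + n*(5*t - 4) + 6*t - 12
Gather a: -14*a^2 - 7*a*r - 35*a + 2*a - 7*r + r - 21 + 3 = -14*a^2 + a*(-7*r - 33) - 6*r - 18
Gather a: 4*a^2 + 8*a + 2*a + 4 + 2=4*a^2 + 10*a + 6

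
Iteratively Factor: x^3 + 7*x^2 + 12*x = (x + 3)*(x^2 + 4*x) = x*(x + 3)*(x + 4)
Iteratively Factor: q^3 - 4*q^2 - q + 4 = (q - 1)*(q^2 - 3*q - 4) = (q - 4)*(q - 1)*(q + 1)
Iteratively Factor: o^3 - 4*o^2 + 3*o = (o - 1)*(o^2 - 3*o) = o*(o - 1)*(o - 3)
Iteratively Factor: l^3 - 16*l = (l - 4)*(l^2 + 4*l) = l*(l - 4)*(l + 4)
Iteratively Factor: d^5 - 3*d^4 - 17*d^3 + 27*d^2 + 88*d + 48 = (d + 1)*(d^4 - 4*d^3 - 13*d^2 + 40*d + 48) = (d + 1)^2*(d^3 - 5*d^2 - 8*d + 48) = (d - 4)*(d + 1)^2*(d^2 - d - 12) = (d - 4)^2*(d + 1)^2*(d + 3)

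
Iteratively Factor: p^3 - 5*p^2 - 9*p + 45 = (p + 3)*(p^2 - 8*p + 15) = (p - 5)*(p + 3)*(p - 3)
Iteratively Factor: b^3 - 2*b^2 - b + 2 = (b - 1)*(b^2 - b - 2) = (b - 1)*(b + 1)*(b - 2)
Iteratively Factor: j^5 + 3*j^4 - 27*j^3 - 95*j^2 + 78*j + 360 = (j + 3)*(j^4 - 27*j^2 - 14*j + 120) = (j - 2)*(j + 3)*(j^3 + 2*j^2 - 23*j - 60) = (j - 2)*(j + 3)*(j + 4)*(j^2 - 2*j - 15) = (j - 2)*(j + 3)^2*(j + 4)*(j - 5)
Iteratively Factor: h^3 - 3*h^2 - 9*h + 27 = (h + 3)*(h^2 - 6*h + 9) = (h - 3)*(h + 3)*(h - 3)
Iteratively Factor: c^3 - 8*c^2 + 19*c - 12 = (c - 1)*(c^2 - 7*c + 12) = (c - 3)*(c - 1)*(c - 4)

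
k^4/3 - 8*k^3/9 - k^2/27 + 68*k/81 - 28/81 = (k/3 + 1/3)*(k - 7/3)*(k - 2/3)^2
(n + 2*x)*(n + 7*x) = n^2 + 9*n*x + 14*x^2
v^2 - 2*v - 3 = (v - 3)*(v + 1)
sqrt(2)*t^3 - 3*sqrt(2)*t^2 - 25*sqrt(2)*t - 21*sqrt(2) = (t - 7)*(t + 3)*(sqrt(2)*t + sqrt(2))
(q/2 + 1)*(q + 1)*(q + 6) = q^3/2 + 9*q^2/2 + 10*q + 6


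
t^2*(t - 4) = t^3 - 4*t^2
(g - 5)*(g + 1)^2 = g^3 - 3*g^2 - 9*g - 5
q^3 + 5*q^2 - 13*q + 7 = (q - 1)^2*(q + 7)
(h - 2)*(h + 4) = h^2 + 2*h - 8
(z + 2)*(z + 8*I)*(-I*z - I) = -I*z^3 + 8*z^2 - 3*I*z^2 + 24*z - 2*I*z + 16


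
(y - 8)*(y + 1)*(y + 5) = y^3 - 2*y^2 - 43*y - 40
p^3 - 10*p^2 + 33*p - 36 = (p - 4)*(p - 3)^2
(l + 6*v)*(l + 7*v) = l^2 + 13*l*v + 42*v^2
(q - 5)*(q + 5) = q^2 - 25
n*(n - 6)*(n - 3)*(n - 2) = n^4 - 11*n^3 + 36*n^2 - 36*n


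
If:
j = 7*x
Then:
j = 7*x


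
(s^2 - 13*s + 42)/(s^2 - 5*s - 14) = (s - 6)/(s + 2)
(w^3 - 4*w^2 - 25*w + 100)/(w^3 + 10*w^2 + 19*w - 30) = (w^2 - 9*w + 20)/(w^2 + 5*w - 6)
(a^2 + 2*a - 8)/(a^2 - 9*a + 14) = (a + 4)/(a - 7)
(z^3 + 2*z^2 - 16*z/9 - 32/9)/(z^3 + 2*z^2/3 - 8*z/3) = (z + 4/3)/z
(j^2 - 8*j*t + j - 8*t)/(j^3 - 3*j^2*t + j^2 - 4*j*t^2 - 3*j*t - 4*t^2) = (-j + 8*t)/(-j^2 + 3*j*t + 4*t^2)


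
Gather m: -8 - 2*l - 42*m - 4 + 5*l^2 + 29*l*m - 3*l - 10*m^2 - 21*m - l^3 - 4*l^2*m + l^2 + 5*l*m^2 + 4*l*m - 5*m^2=-l^3 + 6*l^2 - 5*l + m^2*(5*l - 15) + m*(-4*l^2 + 33*l - 63) - 12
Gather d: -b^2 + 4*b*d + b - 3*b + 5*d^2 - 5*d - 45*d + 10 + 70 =-b^2 - 2*b + 5*d^2 + d*(4*b - 50) + 80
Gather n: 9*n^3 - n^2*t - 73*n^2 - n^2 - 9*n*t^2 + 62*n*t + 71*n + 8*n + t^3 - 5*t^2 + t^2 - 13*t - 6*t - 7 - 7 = 9*n^3 + n^2*(-t - 74) + n*(-9*t^2 + 62*t + 79) + t^3 - 4*t^2 - 19*t - 14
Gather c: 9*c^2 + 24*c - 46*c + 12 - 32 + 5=9*c^2 - 22*c - 15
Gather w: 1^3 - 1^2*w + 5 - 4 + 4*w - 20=3*w - 18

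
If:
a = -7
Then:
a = -7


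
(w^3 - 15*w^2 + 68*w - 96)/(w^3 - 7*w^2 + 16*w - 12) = (w^2 - 12*w + 32)/(w^2 - 4*w + 4)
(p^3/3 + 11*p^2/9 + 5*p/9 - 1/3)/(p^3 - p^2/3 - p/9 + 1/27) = 3*(p^2 + 4*p + 3)/(9*p^2 - 1)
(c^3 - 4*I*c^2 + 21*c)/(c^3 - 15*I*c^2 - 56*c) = (c + 3*I)/(c - 8*I)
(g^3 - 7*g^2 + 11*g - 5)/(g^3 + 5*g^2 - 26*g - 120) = (g^2 - 2*g + 1)/(g^2 + 10*g + 24)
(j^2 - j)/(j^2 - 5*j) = (j - 1)/(j - 5)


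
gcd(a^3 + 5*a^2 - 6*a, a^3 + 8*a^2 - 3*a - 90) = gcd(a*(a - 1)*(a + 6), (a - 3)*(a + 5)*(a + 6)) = a + 6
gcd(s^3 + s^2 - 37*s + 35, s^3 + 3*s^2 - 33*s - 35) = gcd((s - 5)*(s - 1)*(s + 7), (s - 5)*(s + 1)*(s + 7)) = s^2 + 2*s - 35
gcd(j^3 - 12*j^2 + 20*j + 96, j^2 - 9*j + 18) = j - 6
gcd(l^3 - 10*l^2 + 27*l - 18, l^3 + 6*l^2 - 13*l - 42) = l - 3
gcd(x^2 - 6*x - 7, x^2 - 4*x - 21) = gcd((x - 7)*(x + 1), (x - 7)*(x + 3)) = x - 7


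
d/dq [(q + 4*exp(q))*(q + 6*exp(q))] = 10*q*exp(q) + 2*q + 48*exp(2*q) + 10*exp(q)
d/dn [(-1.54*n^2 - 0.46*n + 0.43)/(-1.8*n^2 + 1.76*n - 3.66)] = (-3.5384*n^2 + 12.8208*n + 0.9268)/(3.24*n^4 - 6.336*n^3 + 16.2736*n^2 - 12.8832*n + 13.3956)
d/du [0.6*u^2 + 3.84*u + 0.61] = 1.2*u + 3.84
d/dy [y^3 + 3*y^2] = 3*y*(y + 2)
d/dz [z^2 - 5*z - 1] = 2*z - 5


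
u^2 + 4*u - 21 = (u - 3)*(u + 7)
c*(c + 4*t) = c^2 + 4*c*t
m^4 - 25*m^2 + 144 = (m - 4)*(m - 3)*(m + 3)*(m + 4)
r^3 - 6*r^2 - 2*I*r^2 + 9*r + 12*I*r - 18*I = (r - 3)^2*(r - 2*I)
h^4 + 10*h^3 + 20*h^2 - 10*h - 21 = (h - 1)*(h + 1)*(h + 3)*(h + 7)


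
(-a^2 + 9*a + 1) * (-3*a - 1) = 3*a^3 - 26*a^2 - 12*a - 1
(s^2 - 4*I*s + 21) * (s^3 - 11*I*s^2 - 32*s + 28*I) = s^5 - 15*I*s^4 - 55*s^3 - 75*I*s^2 - 560*s + 588*I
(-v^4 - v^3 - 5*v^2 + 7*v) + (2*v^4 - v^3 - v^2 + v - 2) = v^4 - 2*v^3 - 6*v^2 + 8*v - 2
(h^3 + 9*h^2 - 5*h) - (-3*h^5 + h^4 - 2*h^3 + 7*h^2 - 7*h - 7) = 3*h^5 - h^4 + 3*h^3 + 2*h^2 + 2*h + 7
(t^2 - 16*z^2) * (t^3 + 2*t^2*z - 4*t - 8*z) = t^5 + 2*t^4*z - 16*t^3*z^2 - 4*t^3 - 32*t^2*z^3 - 8*t^2*z + 64*t*z^2 + 128*z^3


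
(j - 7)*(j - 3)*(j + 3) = j^3 - 7*j^2 - 9*j + 63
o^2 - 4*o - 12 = (o - 6)*(o + 2)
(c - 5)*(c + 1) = c^2 - 4*c - 5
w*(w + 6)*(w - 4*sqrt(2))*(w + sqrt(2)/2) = w^4 - 7*sqrt(2)*w^3/2 + 6*w^3 - 21*sqrt(2)*w^2 - 4*w^2 - 24*w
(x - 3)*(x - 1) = x^2 - 4*x + 3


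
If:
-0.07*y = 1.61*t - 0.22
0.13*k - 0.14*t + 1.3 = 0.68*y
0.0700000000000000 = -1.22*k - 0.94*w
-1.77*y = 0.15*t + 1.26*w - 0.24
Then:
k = 2.35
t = 0.03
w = -3.12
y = 2.35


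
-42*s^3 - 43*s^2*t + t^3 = (-7*s + t)*(s + t)*(6*s + t)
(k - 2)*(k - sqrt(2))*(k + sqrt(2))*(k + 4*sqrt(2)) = k^4 - 2*k^3 + 4*sqrt(2)*k^3 - 8*sqrt(2)*k^2 - 2*k^2 - 8*sqrt(2)*k + 4*k + 16*sqrt(2)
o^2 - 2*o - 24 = (o - 6)*(o + 4)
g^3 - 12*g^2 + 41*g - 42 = (g - 7)*(g - 3)*(g - 2)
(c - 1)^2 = c^2 - 2*c + 1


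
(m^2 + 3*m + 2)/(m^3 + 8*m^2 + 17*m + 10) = 1/(m + 5)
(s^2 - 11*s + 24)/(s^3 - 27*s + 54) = (s - 8)/(s^2 + 3*s - 18)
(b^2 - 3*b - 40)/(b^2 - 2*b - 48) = (b + 5)/(b + 6)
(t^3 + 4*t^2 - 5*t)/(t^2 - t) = t + 5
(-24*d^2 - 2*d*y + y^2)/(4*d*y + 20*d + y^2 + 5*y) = (-6*d + y)/(y + 5)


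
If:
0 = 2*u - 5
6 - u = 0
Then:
No Solution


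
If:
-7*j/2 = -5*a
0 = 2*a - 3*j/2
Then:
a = 0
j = 0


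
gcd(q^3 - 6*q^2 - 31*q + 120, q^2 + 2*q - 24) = 1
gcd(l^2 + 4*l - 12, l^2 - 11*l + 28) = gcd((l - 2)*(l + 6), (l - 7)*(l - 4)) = 1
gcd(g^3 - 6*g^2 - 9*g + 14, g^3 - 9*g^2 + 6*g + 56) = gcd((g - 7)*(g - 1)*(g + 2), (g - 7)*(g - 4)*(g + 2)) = g^2 - 5*g - 14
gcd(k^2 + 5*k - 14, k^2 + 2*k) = 1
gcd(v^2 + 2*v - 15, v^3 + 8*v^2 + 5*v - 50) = v + 5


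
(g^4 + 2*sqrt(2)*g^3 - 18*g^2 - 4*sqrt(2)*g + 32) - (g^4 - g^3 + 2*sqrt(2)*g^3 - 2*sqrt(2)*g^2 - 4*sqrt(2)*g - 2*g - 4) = g^3 - 18*g^2 + 2*sqrt(2)*g^2 + 2*g + 36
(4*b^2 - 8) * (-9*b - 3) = -36*b^3 - 12*b^2 + 72*b + 24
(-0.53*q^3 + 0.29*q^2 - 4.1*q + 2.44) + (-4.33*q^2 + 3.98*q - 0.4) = -0.53*q^3 - 4.04*q^2 - 0.12*q + 2.04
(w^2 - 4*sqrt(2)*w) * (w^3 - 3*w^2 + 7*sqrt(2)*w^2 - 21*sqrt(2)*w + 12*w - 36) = w^5 - 3*w^4 + 3*sqrt(2)*w^4 - 44*w^3 - 9*sqrt(2)*w^3 - 48*sqrt(2)*w^2 + 132*w^2 + 144*sqrt(2)*w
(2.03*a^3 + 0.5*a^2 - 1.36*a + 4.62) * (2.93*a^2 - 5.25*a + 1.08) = 5.9479*a^5 - 9.1925*a^4 - 4.4174*a^3 + 21.2166*a^2 - 25.7238*a + 4.9896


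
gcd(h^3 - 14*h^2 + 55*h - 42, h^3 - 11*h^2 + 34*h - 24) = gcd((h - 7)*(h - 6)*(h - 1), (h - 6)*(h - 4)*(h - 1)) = h^2 - 7*h + 6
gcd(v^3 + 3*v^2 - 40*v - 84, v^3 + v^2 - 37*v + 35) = v + 7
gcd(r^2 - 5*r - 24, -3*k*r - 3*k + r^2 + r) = 1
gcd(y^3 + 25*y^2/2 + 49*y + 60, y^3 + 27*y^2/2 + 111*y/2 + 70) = y^2 + 13*y/2 + 10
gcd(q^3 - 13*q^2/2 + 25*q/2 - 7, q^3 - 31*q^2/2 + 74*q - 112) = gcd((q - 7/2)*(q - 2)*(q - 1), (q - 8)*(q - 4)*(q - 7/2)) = q - 7/2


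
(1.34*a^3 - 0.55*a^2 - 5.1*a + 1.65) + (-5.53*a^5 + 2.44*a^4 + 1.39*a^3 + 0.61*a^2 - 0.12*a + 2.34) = -5.53*a^5 + 2.44*a^4 + 2.73*a^3 + 0.0599999999999999*a^2 - 5.22*a + 3.99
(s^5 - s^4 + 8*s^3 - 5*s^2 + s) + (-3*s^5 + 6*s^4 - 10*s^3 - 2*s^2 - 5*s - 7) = -2*s^5 + 5*s^4 - 2*s^3 - 7*s^2 - 4*s - 7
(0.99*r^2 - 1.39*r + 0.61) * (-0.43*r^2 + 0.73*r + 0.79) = -0.4257*r^4 + 1.3204*r^3 - 0.4949*r^2 - 0.6528*r + 0.4819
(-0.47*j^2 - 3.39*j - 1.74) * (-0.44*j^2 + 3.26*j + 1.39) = 0.2068*j^4 - 0.0405999999999997*j^3 - 10.9391*j^2 - 10.3845*j - 2.4186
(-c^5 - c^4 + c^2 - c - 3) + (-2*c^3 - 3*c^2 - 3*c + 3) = -c^5 - c^4 - 2*c^3 - 2*c^2 - 4*c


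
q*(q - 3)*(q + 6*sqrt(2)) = q^3 - 3*q^2 + 6*sqrt(2)*q^2 - 18*sqrt(2)*q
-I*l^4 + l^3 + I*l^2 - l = l*(l + 1)*(l + I)*(-I*l + I)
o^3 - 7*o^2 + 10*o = o*(o - 5)*(o - 2)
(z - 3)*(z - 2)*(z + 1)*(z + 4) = z^4 - 15*z^2 + 10*z + 24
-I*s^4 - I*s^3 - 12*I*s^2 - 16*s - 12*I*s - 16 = (s - 2*I)^2*(s + 4*I)*(-I*s - I)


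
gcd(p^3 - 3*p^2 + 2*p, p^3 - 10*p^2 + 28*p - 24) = p - 2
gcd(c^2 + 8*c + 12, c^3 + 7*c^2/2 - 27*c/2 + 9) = c + 6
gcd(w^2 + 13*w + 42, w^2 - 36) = w + 6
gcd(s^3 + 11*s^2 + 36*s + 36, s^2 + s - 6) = s + 3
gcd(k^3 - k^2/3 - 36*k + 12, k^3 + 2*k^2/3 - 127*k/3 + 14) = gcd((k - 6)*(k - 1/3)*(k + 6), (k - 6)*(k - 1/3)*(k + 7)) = k^2 - 19*k/3 + 2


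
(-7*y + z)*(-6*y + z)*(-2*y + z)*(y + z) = -84*y^4 - 16*y^3*z + 53*y^2*z^2 - 14*y*z^3 + z^4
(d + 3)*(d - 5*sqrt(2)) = d^2 - 5*sqrt(2)*d + 3*d - 15*sqrt(2)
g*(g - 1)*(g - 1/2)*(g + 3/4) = g^4 - 3*g^3/4 - 5*g^2/8 + 3*g/8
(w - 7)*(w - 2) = w^2 - 9*w + 14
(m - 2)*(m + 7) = m^2 + 5*m - 14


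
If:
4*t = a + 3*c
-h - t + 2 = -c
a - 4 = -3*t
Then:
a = 4 - 3*t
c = 7*t/3 - 4/3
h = 4*t/3 + 2/3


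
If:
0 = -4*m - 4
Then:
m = -1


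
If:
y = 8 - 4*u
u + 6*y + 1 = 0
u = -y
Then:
No Solution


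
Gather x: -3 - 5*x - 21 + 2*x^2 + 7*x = 2*x^2 + 2*x - 24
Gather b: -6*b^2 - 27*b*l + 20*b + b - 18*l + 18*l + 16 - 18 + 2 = -6*b^2 + b*(21 - 27*l)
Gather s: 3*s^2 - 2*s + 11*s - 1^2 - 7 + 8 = 3*s^2 + 9*s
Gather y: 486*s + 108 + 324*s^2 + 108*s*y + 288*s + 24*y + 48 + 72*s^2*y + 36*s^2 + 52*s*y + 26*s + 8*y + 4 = 360*s^2 + 800*s + y*(72*s^2 + 160*s + 32) + 160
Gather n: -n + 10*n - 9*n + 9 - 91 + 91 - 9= 0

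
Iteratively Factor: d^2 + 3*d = (d)*(d + 3)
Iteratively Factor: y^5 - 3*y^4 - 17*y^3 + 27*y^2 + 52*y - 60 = (y - 5)*(y^4 + 2*y^3 - 7*y^2 - 8*y + 12) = (y - 5)*(y + 3)*(y^3 - y^2 - 4*y + 4) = (y - 5)*(y + 2)*(y + 3)*(y^2 - 3*y + 2) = (y - 5)*(y - 1)*(y + 2)*(y + 3)*(y - 2)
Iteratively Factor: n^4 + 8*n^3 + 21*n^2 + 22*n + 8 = (n + 2)*(n^3 + 6*n^2 + 9*n + 4) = (n + 2)*(n + 4)*(n^2 + 2*n + 1) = (n + 1)*(n + 2)*(n + 4)*(n + 1)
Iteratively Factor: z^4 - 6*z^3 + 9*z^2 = (z)*(z^3 - 6*z^2 + 9*z) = z*(z - 3)*(z^2 - 3*z) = z*(z - 3)^2*(z)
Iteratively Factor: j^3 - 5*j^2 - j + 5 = (j + 1)*(j^2 - 6*j + 5) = (j - 1)*(j + 1)*(j - 5)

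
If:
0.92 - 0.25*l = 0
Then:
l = 3.68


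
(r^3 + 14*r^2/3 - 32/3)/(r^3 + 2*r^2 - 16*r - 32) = (r - 4/3)/(r - 4)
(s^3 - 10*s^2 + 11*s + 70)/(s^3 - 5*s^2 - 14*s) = (s - 5)/s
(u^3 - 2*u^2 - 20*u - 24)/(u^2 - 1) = (u^3 - 2*u^2 - 20*u - 24)/(u^2 - 1)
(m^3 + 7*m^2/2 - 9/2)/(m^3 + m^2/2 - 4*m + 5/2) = (2*m^2 + 9*m + 9)/(2*m^2 + 3*m - 5)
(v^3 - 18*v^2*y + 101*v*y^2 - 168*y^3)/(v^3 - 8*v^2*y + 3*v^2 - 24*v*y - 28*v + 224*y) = (v^2 - 10*v*y + 21*y^2)/(v^2 + 3*v - 28)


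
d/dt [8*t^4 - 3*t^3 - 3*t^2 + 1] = t*(32*t^2 - 9*t - 6)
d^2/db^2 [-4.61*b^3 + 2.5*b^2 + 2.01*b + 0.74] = 5.0 - 27.66*b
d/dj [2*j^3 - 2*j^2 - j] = 6*j^2 - 4*j - 1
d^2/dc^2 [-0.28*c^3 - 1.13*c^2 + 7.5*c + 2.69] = -1.68*c - 2.26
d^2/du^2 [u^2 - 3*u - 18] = 2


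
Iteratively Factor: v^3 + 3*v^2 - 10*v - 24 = (v + 2)*(v^2 + v - 12) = (v - 3)*(v + 2)*(v + 4)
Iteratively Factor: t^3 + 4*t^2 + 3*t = (t)*(t^2 + 4*t + 3) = t*(t + 3)*(t + 1)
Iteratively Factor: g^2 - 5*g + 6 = (g - 2)*(g - 3)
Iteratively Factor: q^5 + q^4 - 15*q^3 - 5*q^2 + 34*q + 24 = (q + 4)*(q^4 - 3*q^3 - 3*q^2 + 7*q + 6) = (q + 1)*(q + 4)*(q^3 - 4*q^2 + q + 6) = (q - 3)*(q + 1)*(q + 4)*(q^2 - q - 2) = (q - 3)*(q - 2)*(q + 1)*(q + 4)*(q + 1)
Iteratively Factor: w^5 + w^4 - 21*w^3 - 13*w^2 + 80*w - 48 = (w - 1)*(w^4 + 2*w^3 - 19*w^2 - 32*w + 48) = (w - 4)*(w - 1)*(w^3 + 6*w^2 + 5*w - 12) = (w - 4)*(w - 1)^2*(w^2 + 7*w + 12) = (w - 4)*(w - 1)^2*(w + 3)*(w + 4)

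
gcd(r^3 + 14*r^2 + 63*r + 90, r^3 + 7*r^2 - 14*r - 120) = r^2 + 11*r + 30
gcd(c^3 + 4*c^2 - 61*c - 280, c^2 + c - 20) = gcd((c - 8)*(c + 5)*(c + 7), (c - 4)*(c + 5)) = c + 5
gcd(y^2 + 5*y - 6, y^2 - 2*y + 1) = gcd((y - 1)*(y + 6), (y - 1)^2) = y - 1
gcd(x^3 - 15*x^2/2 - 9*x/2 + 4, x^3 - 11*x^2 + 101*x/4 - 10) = x^2 - 17*x/2 + 4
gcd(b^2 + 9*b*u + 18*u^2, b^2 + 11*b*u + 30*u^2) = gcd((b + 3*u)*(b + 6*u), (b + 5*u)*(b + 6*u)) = b + 6*u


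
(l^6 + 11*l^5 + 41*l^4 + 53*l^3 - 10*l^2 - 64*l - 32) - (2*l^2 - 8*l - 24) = l^6 + 11*l^5 + 41*l^4 + 53*l^3 - 12*l^2 - 56*l - 8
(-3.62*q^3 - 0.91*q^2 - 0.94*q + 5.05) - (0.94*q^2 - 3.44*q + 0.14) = -3.62*q^3 - 1.85*q^2 + 2.5*q + 4.91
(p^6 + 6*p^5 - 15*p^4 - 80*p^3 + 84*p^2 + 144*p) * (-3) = -3*p^6 - 18*p^5 + 45*p^4 + 240*p^3 - 252*p^2 - 432*p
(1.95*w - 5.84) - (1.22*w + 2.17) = 0.73*w - 8.01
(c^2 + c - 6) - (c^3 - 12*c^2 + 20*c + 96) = -c^3 + 13*c^2 - 19*c - 102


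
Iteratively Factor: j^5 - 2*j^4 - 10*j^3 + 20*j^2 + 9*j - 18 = (j - 1)*(j^4 - j^3 - 11*j^2 + 9*j + 18) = (j - 1)*(j + 3)*(j^3 - 4*j^2 + j + 6) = (j - 1)*(j + 1)*(j + 3)*(j^2 - 5*j + 6) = (j - 2)*(j - 1)*(j + 1)*(j + 3)*(j - 3)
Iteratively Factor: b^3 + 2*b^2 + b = (b + 1)*(b^2 + b) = (b + 1)^2*(b)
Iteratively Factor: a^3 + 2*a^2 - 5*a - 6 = (a - 2)*(a^2 + 4*a + 3) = (a - 2)*(a + 3)*(a + 1)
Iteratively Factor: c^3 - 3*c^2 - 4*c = (c)*(c^2 - 3*c - 4) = c*(c - 4)*(c + 1)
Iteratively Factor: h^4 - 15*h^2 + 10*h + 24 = (h + 1)*(h^3 - h^2 - 14*h + 24) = (h - 3)*(h + 1)*(h^2 + 2*h - 8) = (h - 3)*(h + 1)*(h + 4)*(h - 2)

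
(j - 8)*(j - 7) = j^2 - 15*j + 56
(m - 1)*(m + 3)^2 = m^3 + 5*m^2 + 3*m - 9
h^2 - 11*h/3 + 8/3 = (h - 8/3)*(h - 1)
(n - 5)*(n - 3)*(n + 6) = n^3 - 2*n^2 - 33*n + 90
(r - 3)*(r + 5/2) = r^2 - r/2 - 15/2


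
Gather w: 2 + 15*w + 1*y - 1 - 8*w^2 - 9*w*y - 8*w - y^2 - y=-8*w^2 + w*(7 - 9*y) - y^2 + 1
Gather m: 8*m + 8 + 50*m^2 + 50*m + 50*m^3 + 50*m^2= 50*m^3 + 100*m^2 + 58*m + 8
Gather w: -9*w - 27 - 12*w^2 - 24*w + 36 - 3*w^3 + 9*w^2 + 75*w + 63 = -3*w^3 - 3*w^2 + 42*w + 72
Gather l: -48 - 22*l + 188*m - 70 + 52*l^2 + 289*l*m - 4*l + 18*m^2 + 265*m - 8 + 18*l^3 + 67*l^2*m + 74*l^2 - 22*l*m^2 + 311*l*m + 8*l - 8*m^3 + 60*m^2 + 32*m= 18*l^3 + l^2*(67*m + 126) + l*(-22*m^2 + 600*m - 18) - 8*m^3 + 78*m^2 + 485*m - 126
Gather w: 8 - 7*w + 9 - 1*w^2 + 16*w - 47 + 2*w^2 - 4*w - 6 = w^2 + 5*w - 36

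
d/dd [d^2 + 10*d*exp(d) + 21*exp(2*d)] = 10*d*exp(d) + 2*d + 42*exp(2*d) + 10*exp(d)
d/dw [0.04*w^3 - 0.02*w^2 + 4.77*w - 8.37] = 0.12*w^2 - 0.04*w + 4.77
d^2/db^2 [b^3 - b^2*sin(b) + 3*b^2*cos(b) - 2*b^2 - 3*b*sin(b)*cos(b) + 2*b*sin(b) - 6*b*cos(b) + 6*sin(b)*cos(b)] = b^2*sin(b) - 3*b^2*cos(b) - 14*b*sin(b) + 6*b*sin(2*b) + 2*b*cos(b) + 6*b - 12*sin(2*b) + 10*sqrt(2)*sin(b + pi/4) - 6*cos(2*b) - 4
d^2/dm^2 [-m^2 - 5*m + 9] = -2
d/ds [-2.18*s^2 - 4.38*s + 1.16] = -4.36*s - 4.38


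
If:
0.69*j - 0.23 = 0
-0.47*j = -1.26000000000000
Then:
No Solution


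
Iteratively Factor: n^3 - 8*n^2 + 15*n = (n)*(n^2 - 8*n + 15) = n*(n - 3)*(n - 5)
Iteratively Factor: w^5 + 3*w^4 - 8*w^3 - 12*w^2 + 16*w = (w)*(w^4 + 3*w^3 - 8*w^2 - 12*w + 16) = w*(w - 1)*(w^3 + 4*w^2 - 4*w - 16) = w*(w - 1)*(w + 4)*(w^2 - 4) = w*(w - 1)*(w + 2)*(w + 4)*(w - 2)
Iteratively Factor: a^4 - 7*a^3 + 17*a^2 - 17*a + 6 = (a - 1)*(a^3 - 6*a^2 + 11*a - 6) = (a - 3)*(a - 1)*(a^2 - 3*a + 2) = (a - 3)*(a - 2)*(a - 1)*(a - 1)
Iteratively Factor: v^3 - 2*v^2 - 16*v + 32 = (v - 4)*(v^2 + 2*v - 8) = (v - 4)*(v + 4)*(v - 2)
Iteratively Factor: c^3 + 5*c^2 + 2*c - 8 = (c - 1)*(c^2 + 6*c + 8) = (c - 1)*(c + 4)*(c + 2)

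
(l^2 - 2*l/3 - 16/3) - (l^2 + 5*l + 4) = -17*l/3 - 28/3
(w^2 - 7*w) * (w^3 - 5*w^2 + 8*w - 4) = w^5 - 12*w^4 + 43*w^3 - 60*w^2 + 28*w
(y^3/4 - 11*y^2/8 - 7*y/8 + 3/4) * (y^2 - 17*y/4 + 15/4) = y^5/4 - 39*y^4/16 + 189*y^3/32 - 11*y^2/16 - 207*y/32 + 45/16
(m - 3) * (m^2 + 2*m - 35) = m^3 - m^2 - 41*m + 105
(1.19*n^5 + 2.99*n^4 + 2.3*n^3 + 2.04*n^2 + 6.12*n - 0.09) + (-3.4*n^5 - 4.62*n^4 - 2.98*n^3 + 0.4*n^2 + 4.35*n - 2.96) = -2.21*n^5 - 1.63*n^4 - 0.68*n^3 + 2.44*n^2 + 10.47*n - 3.05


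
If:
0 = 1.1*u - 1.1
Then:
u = 1.00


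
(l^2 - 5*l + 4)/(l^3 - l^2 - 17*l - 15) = (-l^2 + 5*l - 4)/(-l^3 + l^2 + 17*l + 15)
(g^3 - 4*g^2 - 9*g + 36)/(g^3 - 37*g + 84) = (g + 3)/(g + 7)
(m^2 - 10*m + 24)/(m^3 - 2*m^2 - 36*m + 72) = (m - 4)/(m^2 + 4*m - 12)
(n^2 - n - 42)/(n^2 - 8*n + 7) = (n + 6)/(n - 1)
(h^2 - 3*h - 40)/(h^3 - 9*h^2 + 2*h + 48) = (h + 5)/(h^2 - h - 6)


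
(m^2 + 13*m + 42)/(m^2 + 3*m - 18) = (m + 7)/(m - 3)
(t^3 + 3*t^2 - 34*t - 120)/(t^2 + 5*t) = t - 2 - 24/t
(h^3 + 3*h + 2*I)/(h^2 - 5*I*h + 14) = (h^3 + 3*h + 2*I)/(h^2 - 5*I*h + 14)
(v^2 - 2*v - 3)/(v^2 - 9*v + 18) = (v + 1)/(v - 6)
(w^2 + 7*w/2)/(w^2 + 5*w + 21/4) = 2*w/(2*w + 3)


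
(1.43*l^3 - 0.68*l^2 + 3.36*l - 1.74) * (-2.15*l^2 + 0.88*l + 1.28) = -3.0745*l^5 + 2.7204*l^4 - 5.992*l^3 + 5.8274*l^2 + 2.7696*l - 2.2272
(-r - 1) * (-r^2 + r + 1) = r^3 - 2*r - 1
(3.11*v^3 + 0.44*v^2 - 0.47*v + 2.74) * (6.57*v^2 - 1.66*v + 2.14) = 20.4327*v^5 - 2.2718*v^4 + 2.8371*v^3 + 19.7236*v^2 - 5.5542*v + 5.8636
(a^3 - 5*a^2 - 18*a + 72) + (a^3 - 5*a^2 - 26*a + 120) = 2*a^3 - 10*a^2 - 44*a + 192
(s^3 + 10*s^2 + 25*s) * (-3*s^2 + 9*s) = -3*s^5 - 21*s^4 + 15*s^3 + 225*s^2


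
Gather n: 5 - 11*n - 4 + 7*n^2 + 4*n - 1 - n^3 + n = -n^3 + 7*n^2 - 6*n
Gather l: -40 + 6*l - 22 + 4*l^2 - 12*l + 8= 4*l^2 - 6*l - 54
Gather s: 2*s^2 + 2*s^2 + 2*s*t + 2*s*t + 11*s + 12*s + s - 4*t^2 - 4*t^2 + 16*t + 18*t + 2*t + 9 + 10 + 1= 4*s^2 + s*(4*t + 24) - 8*t^2 + 36*t + 20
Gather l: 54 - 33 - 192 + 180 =9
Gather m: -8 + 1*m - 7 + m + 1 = 2*m - 14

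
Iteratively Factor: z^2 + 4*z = (z)*(z + 4)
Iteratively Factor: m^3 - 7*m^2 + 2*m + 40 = (m + 2)*(m^2 - 9*m + 20) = (m - 5)*(m + 2)*(m - 4)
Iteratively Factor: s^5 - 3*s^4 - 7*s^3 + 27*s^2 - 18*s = (s + 3)*(s^4 - 6*s^3 + 11*s^2 - 6*s) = (s - 1)*(s + 3)*(s^3 - 5*s^2 + 6*s) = (s - 3)*(s - 1)*(s + 3)*(s^2 - 2*s) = (s - 3)*(s - 2)*(s - 1)*(s + 3)*(s)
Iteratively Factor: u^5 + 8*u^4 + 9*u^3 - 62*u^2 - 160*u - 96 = (u + 2)*(u^4 + 6*u^3 - 3*u^2 - 56*u - 48) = (u + 2)*(u + 4)*(u^3 + 2*u^2 - 11*u - 12) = (u + 1)*(u + 2)*(u + 4)*(u^2 + u - 12) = (u + 1)*(u + 2)*(u + 4)^2*(u - 3)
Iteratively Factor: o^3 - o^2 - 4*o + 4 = (o - 2)*(o^2 + o - 2) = (o - 2)*(o - 1)*(o + 2)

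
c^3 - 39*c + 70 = (c - 5)*(c - 2)*(c + 7)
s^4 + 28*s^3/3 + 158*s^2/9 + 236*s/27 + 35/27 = (s + 1/3)^2*(s + 5/3)*(s + 7)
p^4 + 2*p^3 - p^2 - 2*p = p*(p - 1)*(p + 1)*(p + 2)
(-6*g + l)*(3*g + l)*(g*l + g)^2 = -18*g^4*l^2 - 36*g^4*l - 18*g^4 - 3*g^3*l^3 - 6*g^3*l^2 - 3*g^3*l + g^2*l^4 + 2*g^2*l^3 + g^2*l^2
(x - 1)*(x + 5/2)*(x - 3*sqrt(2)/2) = x^3 - 3*sqrt(2)*x^2/2 + 3*x^2/2 - 9*sqrt(2)*x/4 - 5*x/2 + 15*sqrt(2)/4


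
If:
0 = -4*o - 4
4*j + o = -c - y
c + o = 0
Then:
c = 1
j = -y/4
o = -1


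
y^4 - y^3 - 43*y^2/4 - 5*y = y*(y - 4)*(y + 1/2)*(y + 5/2)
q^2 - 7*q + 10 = (q - 5)*(q - 2)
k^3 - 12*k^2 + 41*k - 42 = (k - 7)*(k - 3)*(k - 2)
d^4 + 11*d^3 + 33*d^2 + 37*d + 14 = (d + 1)^2*(d + 2)*(d + 7)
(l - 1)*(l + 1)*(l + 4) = l^3 + 4*l^2 - l - 4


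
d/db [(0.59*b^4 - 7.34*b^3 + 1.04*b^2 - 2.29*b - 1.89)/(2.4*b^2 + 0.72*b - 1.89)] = (2.832*b^5 - 16.3416*b^4 - 15.03*b^3 + 47.8626*b^2 + 5.1408*b + 5.6889)/(5.76*b^4 + 3.456*b^3 - 8.5536*b^2 - 2.7216*b + 3.5721)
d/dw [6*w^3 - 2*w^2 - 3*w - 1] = 18*w^2 - 4*w - 3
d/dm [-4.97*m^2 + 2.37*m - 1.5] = 2.37 - 9.94*m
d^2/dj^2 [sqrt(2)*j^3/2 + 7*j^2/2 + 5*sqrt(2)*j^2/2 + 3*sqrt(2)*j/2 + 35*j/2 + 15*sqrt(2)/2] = 3*sqrt(2)*j + 7 + 5*sqrt(2)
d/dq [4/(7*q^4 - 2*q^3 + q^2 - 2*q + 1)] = 8*(-14*q^3 + 3*q^2 - q + 1)/(7*q^4 - 2*q^3 + q^2 - 2*q + 1)^2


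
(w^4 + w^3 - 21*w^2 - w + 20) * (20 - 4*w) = -4*w^5 + 16*w^4 + 104*w^3 - 416*w^2 - 100*w + 400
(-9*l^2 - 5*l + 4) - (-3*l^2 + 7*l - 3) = -6*l^2 - 12*l + 7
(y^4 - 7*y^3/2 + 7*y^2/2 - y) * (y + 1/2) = y^5 - 3*y^4 + 7*y^3/4 + 3*y^2/4 - y/2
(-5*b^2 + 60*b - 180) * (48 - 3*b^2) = 15*b^4 - 180*b^3 + 300*b^2 + 2880*b - 8640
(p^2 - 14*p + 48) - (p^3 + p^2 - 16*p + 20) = -p^3 + 2*p + 28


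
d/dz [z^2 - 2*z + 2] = 2*z - 2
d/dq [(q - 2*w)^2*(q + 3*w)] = (q - 2*w)*(3*q + 4*w)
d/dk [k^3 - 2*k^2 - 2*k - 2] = 3*k^2 - 4*k - 2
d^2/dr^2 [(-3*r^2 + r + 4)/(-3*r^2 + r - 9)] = 26*(-27*r^2 + 9*r + 26)/(27*r^6 - 27*r^5 + 252*r^4 - 163*r^3 + 756*r^2 - 243*r + 729)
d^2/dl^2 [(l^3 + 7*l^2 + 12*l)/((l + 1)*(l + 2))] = 4*(-l^3 - 12*l^2 - 30*l - 22)/(l^6 + 9*l^5 + 33*l^4 + 63*l^3 + 66*l^2 + 36*l + 8)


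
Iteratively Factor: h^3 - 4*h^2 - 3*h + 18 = (h - 3)*(h^2 - h - 6) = (h - 3)^2*(h + 2)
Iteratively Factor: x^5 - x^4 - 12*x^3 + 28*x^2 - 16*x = (x - 2)*(x^4 + x^3 - 10*x^2 + 8*x) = (x - 2)*(x + 4)*(x^3 - 3*x^2 + 2*x) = x*(x - 2)*(x + 4)*(x^2 - 3*x + 2) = x*(x - 2)^2*(x + 4)*(x - 1)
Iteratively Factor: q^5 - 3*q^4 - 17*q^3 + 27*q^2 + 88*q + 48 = (q + 1)*(q^4 - 4*q^3 - 13*q^2 + 40*q + 48) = (q + 1)*(q + 3)*(q^3 - 7*q^2 + 8*q + 16) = (q + 1)^2*(q + 3)*(q^2 - 8*q + 16) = (q - 4)*(q + 1)^2*(q + 3)*(q - 4)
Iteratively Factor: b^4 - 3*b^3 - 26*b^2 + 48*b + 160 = (b - 4)*(b^3 + b^2 - 22*b - 40) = (b - 5)*(b - 4)*(b^2 + 6*b + 8) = (b - 5)*(b - 4)*(b + 2)*(b + 4)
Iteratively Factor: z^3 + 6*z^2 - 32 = (z - 2)*(z^2 + 8*z + 16) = (z - 2)*(z + 4)*(z + 4)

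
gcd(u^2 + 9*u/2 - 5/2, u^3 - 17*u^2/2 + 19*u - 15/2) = u - 1/2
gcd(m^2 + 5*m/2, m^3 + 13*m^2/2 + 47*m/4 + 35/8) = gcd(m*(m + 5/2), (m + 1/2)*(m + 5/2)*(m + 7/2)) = m + 5/2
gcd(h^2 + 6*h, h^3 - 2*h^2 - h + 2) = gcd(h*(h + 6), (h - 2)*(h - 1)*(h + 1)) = 1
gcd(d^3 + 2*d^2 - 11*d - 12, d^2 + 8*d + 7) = d + 1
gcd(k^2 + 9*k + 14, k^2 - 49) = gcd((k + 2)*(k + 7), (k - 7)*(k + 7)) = k + 7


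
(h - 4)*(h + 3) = h^2 - h - 12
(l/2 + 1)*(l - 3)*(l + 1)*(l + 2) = l^4/2 + l^3 - 7*l^2/2 - 10*l - 6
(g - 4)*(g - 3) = g^2 - 7*g + 12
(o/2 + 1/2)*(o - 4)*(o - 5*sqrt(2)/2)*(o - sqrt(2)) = o^4/2 - 7*sqrt(2)*o^3/4 - 3*o^3/2 + o^2/2 + 21*sqrt(2)*o^2/4 - 15*o/2 + 7*sqrt(2)*o - 10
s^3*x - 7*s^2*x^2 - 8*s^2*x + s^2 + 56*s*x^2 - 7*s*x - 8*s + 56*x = (s - 8)*(s - 7*x)*(s*x + 1)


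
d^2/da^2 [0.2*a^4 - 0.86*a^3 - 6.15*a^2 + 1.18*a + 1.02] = 2.4*a^2 - 5.16*a - 12.3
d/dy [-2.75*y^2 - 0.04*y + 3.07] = -5.5*y - 0.04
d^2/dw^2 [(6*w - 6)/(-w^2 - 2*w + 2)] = 12*(-4*(w - 1)*(w + 1)^2 + (3*w + 1)*(w^2 + 2*w - 2))/(w^2 + 2*w - 2)^3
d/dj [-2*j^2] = -4*j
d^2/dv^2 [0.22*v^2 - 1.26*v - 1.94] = 0.440000000000000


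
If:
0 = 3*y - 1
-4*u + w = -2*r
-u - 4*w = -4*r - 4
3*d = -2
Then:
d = -2/3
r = 17*w/14 - 8/7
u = 6*w/7 - 4/7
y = 1/3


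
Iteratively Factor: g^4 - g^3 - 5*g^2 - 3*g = (g)*(g^3 - g^2 - 5*g - 3) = g*(g - 3)*(g^2 + 2*g + 1) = g*(g - 3)*(g + 1)*(g + 1)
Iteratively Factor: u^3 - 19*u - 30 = (u + 3)*(u^2 - 3*u - 10) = (u + 2)*(u + 3)*(u - 5)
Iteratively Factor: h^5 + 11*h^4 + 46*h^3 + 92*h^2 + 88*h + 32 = (h + 2)*(h^4 + 9*h^3 + 28*h^2 + 36*h + 16) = (h + 2)^2*(h^3 + 7*h^2 + 14*h + 8) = (h + 2)^3*(h^2 + 5*h + 4) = (h + 2)^3*(h + 4)*(h + 1)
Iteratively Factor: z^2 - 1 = (z + 1)*(z - 1)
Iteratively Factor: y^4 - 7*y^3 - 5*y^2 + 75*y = (y - 5)*(y^3 - 2*y^2 - 15*y) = (y - 5)*(y + 3)*(y^2 - 5*y) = (y - 5)^2*(y + 3)*(y)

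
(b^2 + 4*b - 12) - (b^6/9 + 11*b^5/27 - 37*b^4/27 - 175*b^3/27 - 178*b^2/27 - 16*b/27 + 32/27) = -b^6/9 - 11*b^5/27 + 37*b^4/27 + 175*b^3/27 + 205*b^2/27 + 124*b/27 - 356/27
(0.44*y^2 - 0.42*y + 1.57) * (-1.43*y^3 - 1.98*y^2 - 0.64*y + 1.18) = -0.6292*y^5 - 0.2706*y^4 - 1.6951*y^3 - 2.3206*y^2 - 1.5004*y + 1.8526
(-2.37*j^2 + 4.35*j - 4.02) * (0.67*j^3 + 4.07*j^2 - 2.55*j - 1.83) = -1.5879*j^5 - 6.7314*j^4 + 21.0546*j^3 - 23.1168*j^2 + 2.2905*j + 7.3566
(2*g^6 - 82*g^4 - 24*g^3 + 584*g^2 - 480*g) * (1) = 2*g^6 - 82*g^4 - 24*g^3 + 584*g^2 - 480*g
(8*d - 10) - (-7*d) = 15*d - 10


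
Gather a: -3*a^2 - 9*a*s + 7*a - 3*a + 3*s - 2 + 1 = -3*a^2 + a*(4 - 9*s) + 3*s - 1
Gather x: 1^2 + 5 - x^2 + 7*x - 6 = -x^2 + 7*x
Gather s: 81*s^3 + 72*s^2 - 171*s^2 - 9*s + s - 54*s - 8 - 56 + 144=81*s^3 - 99*s^2 - 62*s + 80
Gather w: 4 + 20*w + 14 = 20*w + 18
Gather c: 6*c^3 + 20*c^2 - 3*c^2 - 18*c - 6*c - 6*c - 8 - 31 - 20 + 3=6*c^3 + 17*c^2 - 30*c - 56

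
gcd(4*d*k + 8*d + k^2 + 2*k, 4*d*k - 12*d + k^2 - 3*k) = 4*d + k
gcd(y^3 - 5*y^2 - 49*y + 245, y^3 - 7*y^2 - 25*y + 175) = y^2 - 12*y + 35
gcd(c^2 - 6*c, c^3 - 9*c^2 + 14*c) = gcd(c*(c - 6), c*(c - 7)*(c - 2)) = c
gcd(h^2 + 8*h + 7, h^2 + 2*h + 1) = h + 1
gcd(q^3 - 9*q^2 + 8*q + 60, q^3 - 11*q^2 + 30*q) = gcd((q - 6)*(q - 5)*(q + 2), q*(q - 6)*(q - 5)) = q^2 - 11*q + 30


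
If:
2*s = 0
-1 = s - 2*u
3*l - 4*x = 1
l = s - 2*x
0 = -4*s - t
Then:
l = 1/5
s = 0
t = 0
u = 1/2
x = -1/10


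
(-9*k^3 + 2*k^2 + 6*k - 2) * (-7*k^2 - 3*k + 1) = 63*k^5 + 13*k^4 - 57*k^3 - 2*k^2 + 12*k - 2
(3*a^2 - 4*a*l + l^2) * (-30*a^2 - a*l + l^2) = -90*a^4 + 117*a^3*l - 23*a^2*l^2 - 5*a*l^3 + l^4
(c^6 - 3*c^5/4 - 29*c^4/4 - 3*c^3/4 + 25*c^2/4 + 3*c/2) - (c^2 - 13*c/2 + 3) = c^6 - 3*c^5/4 - 29*c^4/4 - 3*c^3/4 + 21*c^2/4 + 8*c - 3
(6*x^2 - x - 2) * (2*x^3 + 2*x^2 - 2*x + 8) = 12*x^5 + 10*x^4 - 18*x^3 + 46*x^2 - 4*x - 16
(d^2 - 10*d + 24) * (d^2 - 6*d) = d^4 - 16*d^3 + 84*d^2 - 144*d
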